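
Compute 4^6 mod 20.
Use repeated squaring. Binary(6) = 110. Walk through the bits of the exponent 6 left-to-right: at each bit after the leading one, square the running value, then multiply by 4 if the bit is 1 (always reducing mod 20):
  bit 1 = 1 (leading): start with 4.
  bit 2 = 1: square 4^2 = 16; bit is 1, so multiply 16·4 = 64 ≡ 4 (mod 20).
  bit 3 = 0: square 4^2 = 16 (mod 20).
Final value: 4^6 ≡ 16 (mod 20).

Final answer: 16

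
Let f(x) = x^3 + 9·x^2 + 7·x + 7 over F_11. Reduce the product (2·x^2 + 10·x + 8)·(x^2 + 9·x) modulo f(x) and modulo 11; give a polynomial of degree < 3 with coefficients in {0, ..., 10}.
Multiply as integer polynomials: a · b = 2·x^4 + 28·x^3 + 98·x^2 + 72·x. Reducing coefficients mod 11: a · b ≡ 2·x^4 + 6·x^3 + 10·x^2 + 6·x. Now divide by f(x) = x^3 + 9·x^2 + 7·x + 7 in F_11[x], eliminating the leading term at each step:
  leading term 2·x^4: subtract (2·x)·f(x) = 2·x^4 + 7·x^3 + 3·x^2 + 3·x, leaving 10·x^3 + 7·x^2 + 3·x (coefficients mod 11)
  leading term 10·x^3: subtract (10)·f(x) = 10·x^3 + 2·x^2 + 4·x + 4, leaving 5·x^2 + 10·x + 7 (coefficients mod 11)
The degree is now < 3, so this is the remainder. Hence a · b ≡ 5·x^2 + 10·x + 7 in F_11[x]/(f).

Final answer: a · b ≡ 5·x^2 + 10·x + 7 (mod f(x))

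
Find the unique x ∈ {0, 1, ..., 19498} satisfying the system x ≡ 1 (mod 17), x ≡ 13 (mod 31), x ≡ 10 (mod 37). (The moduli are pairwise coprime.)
The moduli 17, 31, 37 are pairwise coprime, so by the CRT there is a unique solution mod 17·31·37 = 19499.
Solve by successive substitution. Start with x ≡ 1 (mod 17).
  Combine with x ≡ 13 (mod 31): write x = 1 + 17·t and require 1 + 17·t ≡ 13 (mod 31), i.e. 17·t ≡ 13 − 1 ≡ 12 (mod 31). Since 17^(−1) ≡ 11 (mod 31), t ≡ 11·12 ≡ 8 (mod 31). So x ≡ 1 + 17·8 = 137 (mod 527).
  Combine with x ≡ 10 (mod 37): write x = 137 + 527·t and require 137 + 527·t ≡ 10 (mod 37), i.e. 527·t ≡ 10 − 137 ≡ 21 (mod 37). Since 527^(−1) ≡ 33 (mod 37) (527 ≡ 9 (mod 37)), t ≡ 33·21 ≡ 27 (mod 37). So x ≡ 137 + 527·27 = 14366 (mod 19499).
Unique solution in [0, 19499): x = 14366.

Final answer: x ≡ 14366 (mod 19499); the representative in [0, 19499) is 14366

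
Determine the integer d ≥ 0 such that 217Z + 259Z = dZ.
In the PID Z, (a, b) is generated by gcd(a, b). Compute gcd(259, 217) with the extended Euclidean algorithm, tracking rows (r, s, t) with s·259 + t·217 = r:
  row A: (259, 1, 0)   [1·259 + 0·217 = 259]
  row B: (217, 0, 1)   [0·259 + 1·217 = 217]
  259 = 1·217 + 42   → row C = row A − 1·row B = (42, 1, −1)   [check: 1·259 − 1·217 = 42]
  217 = 5·42 + 7   → row D = row B − 5·row C = (7, −5, 6)   [check: −5·259 + 6·217 = 7]
  42 = 6·7 + 0   → remainder 0, stop. gcd = 7 (last nonzero row D).
So gcd(217, 259) = 7, with Bézout identity −5·259 + 6·217 = 7. Containment (⊇): the Bézout identity exhibits 7 as an element of (217, 259), giving (7) ⊆ (217, 259). Containment (⊆): since 7 | 217 and 7 | 259 (217 = 7·31, 259 = 7·37), every Z-linear combination of 217 and 259 is divisible by 7, so (217, 259) ⊆ (7). Therefore (217, 259) = (7), d = 7.

Final answer: (217, 259) = (7); d = 7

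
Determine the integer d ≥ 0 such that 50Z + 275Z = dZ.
(50, 275) = (25); d = 25

In the PID Z, (a, b) is generated by gcd(a, b). Compute gcd(275, 50) with the extended Euclidean algorithm, tracking rows (r, s, t) with s·275 + t·50 = r:
  row A: (275, 1, 0)   [1·275 + 0·50 = 275]
  row B: (50, 0, 1)   [0·275 + 1·50 = 50]
  275 = 5·50 + 25   → row C = row A − 5·row B = (25, 1, −5)   [check: 1·275 − 5·50 = 25]
  50 = 2·25 + 0   → remainder 0, stop. gcd = 25 (last nonzero row C).
So gcd(50, 275) = 25, with Bézout identity 1·275 − 5·50 = 25. Containment (⊇): the Bézout identity exhibits 25 as an element of (50, 275), giving (25) ⊆ (50, 275). Containment (⊆): since 25 | 50 and 25 | 275 (50 = 25·2, 275 = 25·11), every Z-linear combination of 50 and 275 is divisible by 25, so (50, 275) ⊆ (25). Therefore (50, 275) = (25), d = 25.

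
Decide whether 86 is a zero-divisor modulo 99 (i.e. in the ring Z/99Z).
gcd(86, 99) = 1, so 86 is a unit in Z/99Z (it has a multiplicative inverse). A unit cannot be a zero-divisor: if 86·b ≡ 0 then multiplying both sides by 86^(−1) gives b ≡ 0. So 86 is not a zero-divisor.

Final answer: NO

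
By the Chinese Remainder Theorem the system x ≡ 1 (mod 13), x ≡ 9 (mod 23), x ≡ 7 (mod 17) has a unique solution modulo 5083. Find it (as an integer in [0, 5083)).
x ≡ 4954 (mod 5083); the representative in [0, 5083) is 4954

The moduli 13, 23, 17 are pairwise coprime, so by the CRT there is a unique solution mod 13·23·17 = 5083.
Solve by successive substitution. Start with x ≡ 1 (mod 13).
  Combine with x ≡ 9 (mod 23): write x = 1 + 13·t and require 1 + 13·t ≡ 9 (mod 23), i.e. 13·t ≡ 9 − 1 ≡ 8 (mod 23). Since 13^(−1) ≡ 16 (mod 23), t ≡ 16·8 ≡ 13 (mod 23). So x ≡ 1 + 13·13 = 170 (mod 299).
  Combine with x ≡ 7 (mod 17): write x = 170 + 299·t and require 170 + 299·t ≡ 7 (mod 17), i.e. 299·t ≡ 7 − 170 ≡ 7 (mod 17). Since 299^(−1) ≡ 12 (mod 17) (299 ≡ 10 (mod 17)), t ≡ 12·7 ≡ 16 (mod 17). So x ≡ 170 + 299·16 = 4954 (mod 5083).
Unique solution in [0, 5083): x = 4954.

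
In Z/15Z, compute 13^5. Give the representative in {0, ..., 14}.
13

Use repeated squaring. Binary(5) = 101. Walk through the bits of the exponent 5 left-to-right: at each bit after the leading one, square the running value, then multiply by 13 if the bit is 1 (always reducing mod 15):
  bit 1 = 1 (leading): start with 13.
  bit 2 = 0: square 13^2 = 169 ≡ 4 (mod 15).
  bit 3 = 1: square 4^2 = 16 ≡ 1; bit is 1, so multiply 1·13 = 13 (mod 15).
Final value: 13^5 ≡ 13 (mod 15).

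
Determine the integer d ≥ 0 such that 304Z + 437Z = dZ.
(304, 437) = (19); d = 19

In the PID Z, (a, b) is generated by gcd(a, b). Compute gcd(437, 304) with the extended Euclidean algorithm, tracking rows (r, s, t) with s·437 + t·304 = r:
  row A: (437, 1, 0)   [1·437 + 0·304 = 437]
  row B: (304, 0, 1)   [0·437 + 1·304 = 304]
  437 = 1·304 + 133   → row C = row A − 1·row B = (133, 1, −1)   [check: 1·437 − 1·304 = 133]
  304 = 2·133 + 38   → row D = row B − 2·row C = (38, −2, 3)   [check: −2·437 + 3·304 = 38]
  133 = 3·38 + 19   → row E = row C − 3·row D = (19, 7, −10)   [check: 7·437 − 10·304 = 19]
  38 = 2·19 + 0   → remainder 0, stop. gcd = 19 (last nonzero row E).
So gcd(304, 437) = 19, with Bézout identity 7·437 − 10·304 = 19. Containment (⊇): the Bézout identity exhibits 19 as an element of (304, 437), giving (19) ⊆ (304, 437). Containment (⊆): since 19 | 304 and 19 | 437 (304 = 19·16, 437 = 19·23), every Z-linear combination of 304 and 437 is divisible by 19, so (304, 437) ⊆ (19). Therefore (304, 437) = (19), d = 19.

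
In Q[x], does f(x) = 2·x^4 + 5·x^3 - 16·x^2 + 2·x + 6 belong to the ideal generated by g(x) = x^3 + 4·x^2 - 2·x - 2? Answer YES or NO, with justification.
YES

In Q[x] the ideal (g) consists of all multiples of g, so f ∈ (g) iff g | f, i.e. iff the remainder of f on division by g is 0. Divide f by g (g is monic, so eliminate the leading term of the running remainder at each step):
  leading term 2·x^4: subtract (2·x)·g(x) = 2·x^4 + 8·x^3 - 4·x^2 - 4·x, leaving -3·x^3 - 12·x^2 + 6·x + 6
  leading term -3·x^3: subtract (-3)·g(x) = -3·x^3 - 12·x^2 + 6·x + 6, leaving 0
The remainder is 0, so f(x) = g(x) · h(x) with h(x) = 2·x - 3. Hence g | f, i.e. f ∈ (g).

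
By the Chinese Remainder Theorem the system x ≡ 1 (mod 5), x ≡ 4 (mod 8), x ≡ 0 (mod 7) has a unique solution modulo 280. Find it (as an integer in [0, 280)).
The moduli 5, 8, 7 are pairwise coprime, so by the CRT there is a unique solution mod 5·8·7 = 280.
Solve by successive substitution. Start with x ≡ 1 (mod 5).
  Combine with x ≡ 4 (mod 8): write x = 1 + 5·t and require 1 + 5·t ≡ 4 (mod 8), i.e. 5·t ≡ 4 − 1 ≡ 3 (mod 8). Since 5^(−1) ≡ 5 (mod 8), t ≡ 5·3 ≡ 7 (mod 8). So x ≡ 1 + 5·7 = 36 (mod 40).
  Combine with x ≡ 0 (mod 7): write x = 36 + 40·t and require 36 + 40·t ≡ 0 (mod 7), i.e. 40·t ≡ 0 − 36 ≡ 6 (mod 7). Since 40^(−1) ≡ 3 (mod 7) (40 ≡ 5 (mod 7)), t ≡ 3·6 ≡ 4 (mod 7). So x ≡ 36 + 40·4 = 196 (mod 280).
Unique solution in [0, 280): x = 196.

Final answer: x ≡ 196 (mod 280); the representative in [0, 280) is 196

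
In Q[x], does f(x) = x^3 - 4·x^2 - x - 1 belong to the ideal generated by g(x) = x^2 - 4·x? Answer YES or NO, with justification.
NO

In Q[x] the ideal (g) consists of all multiples of g, so f ∈ (g) iff g | f, i.e. iff the remainder of f on division by g is 0. Divide f by g (g is monic, so eliminate the leading term of the running remainder at each step):
  leading term x^3: subtract (x)·g(x) = x^3 - 4·x^2, leaving -x - 1
The remainder r(x) = -x - 1 ≠ 0 (and deg r < deg g), so g ∤ f, i.e. f ∉ (g).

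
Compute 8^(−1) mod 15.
8^(−1) ≡ 2 (mod 15)

Apply the extended Euclidean algorithm to (15, 8), tracking rows (r, s, t) with s·15 + t·8 = r. Each division r_prev = q·r_cur + r_new produces the new row as (previous row) − q·(current row):
  row A: (15, 1, 0)   [1·15 + 0·8 = 15]
  row B: (8, 0, 1)   [0·15 + 1·8 = 8]
  15 = 1·8 + 7   → row C = row A − 1·row B = (7, 1, −1)   [check: 1·15 − 1·8 = 7]
  8 = 1·7 + 1   → row D = row B − 1·row C = (1, −1, 2)   [check: −1·15 + 2·8 = 1]
  7 = 7·1 + 0   → remainder 0, stop. gcd = 1 (last nonzero row D).
The gcd is 1, so 8 is invertible mod 15. The last nonzero row gives −1·15 + 2·8 = 1, so t = 2. So 8^(−1) ≡ 2 (mod 15). Verify: 8 · 2 = 16 ≡ 1 (mod 15). ✓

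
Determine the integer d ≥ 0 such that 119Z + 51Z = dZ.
In the PID Z, (a, b) is generated by gcd(a, b). Compute gcd(119, 51) with the extended Euclidean algorithm, tracking rows (r, s, t) with s·119 + t·51 = r:
  row A: (119, 1, 0)   [1·119 + 0·51 = 119]
  row B: (51, 0, 1)   [0·119 + 1·51 = 51]
  119 = 2·51 + 17   → row C = row A − 2·row B = (17, 1, −2)   [check: 1·119 − 2·51 = 17]
  51 = 3·17 + 0   → remainder 0, stop. gcd = 17 (last nonzero row C).
So gcd(119, 51) = 17, with Bézout identity 1·119 − 2·51 = 17. Containment (⊇): the Bézout identity exhibits 17 as an element of (119, 51), giving (17) ⊆ (119, 51). Containment (⊆): since 17 | 119 and 17 | 51 (119 = 17·7, 51 = 17·3), every Z-linear combination of 119 and 51 is divisible by 17, so (119, 51) ⊆ (17). Therefore (119, 51) = (17), d = 17.

Final answer: (119, 51) = (17); d = 17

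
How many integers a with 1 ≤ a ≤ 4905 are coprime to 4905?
The number of a ∈ {1, ..., 4905} with gcd(a, 4905) = 1 is by definition Euler's totient φ(4905). φ is multiplicative, with φ(p^e) = p^e − p^(e−1). Factorise 4905 = 3^2 · 5 · 109. Then
  φ(4905) = (3^2 − 3^1) · (5 − 1) · (109 − 1) = 6 · 4 · 108 = 2592.
So there are 2592 such integers.

Final answer: 2592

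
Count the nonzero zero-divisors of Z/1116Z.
In Z/1116Z each nonzero element is either a unit (gcd with 1116 is 1) or a zero-divisor (gcd > 1). The number of units is φ(1116): factorise 1116 = 2^2 · 3^2 · 31, so φ(1116) = (2^2 − 2^1) · (3^2 − 3^1) · (31 − 1) = 2 · 6 · 30 = 360. The nonzero elements number 1116 − 1 = 1115. Hence the nonzero zero-divisors number 1115 − 360 = 755.

Final answer: Z/1116Z has 755 nonzero zero-divisors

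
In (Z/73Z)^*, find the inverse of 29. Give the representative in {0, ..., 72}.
29^(−1) ≡ 68 (mod 73)

Apply the extended Euclidean algorithm to (73, 29), tracking rows (r, s, t) with s·73 + t·29 = r. Each division r_prev = q·r_cur + r_new produces the new row as (previous row) − q·(current row):
  row A: (73, 1, 0)   [1·73 + 0·29 = 73]
  row B: (29, 0, 1)   [0·73 + 1·29 = 29]
  73 = 2·29 + 15   → row C = row A − 2·row B = (15, 1, −2)   [check: 1·73 − 2·29 = 15]
  29 = 1·15 + 14   → row D = row B − 1·row C = (14, −1, 3)   [check: −1·73 + 3·29 = 14]
  15 = 1·14 + 1   → row E = row C − 1·row D = (1, 2, −5)   [check: 2·73 − 5·29 = 1]
  14 = 14·1 + 0   → remainder 0, stop. gcd = 1 (last nonzero row E).
The gcd is 1, so 29 is invertible mod 73. The last nonzero row gives 2·73 − 5·29 = 1, so t = −5. So 29^(−1) ≡ −5 ≡ 68 (mod 73). Verify: 29 · 68 = 1972 ≡ 1 (mod 73). ✓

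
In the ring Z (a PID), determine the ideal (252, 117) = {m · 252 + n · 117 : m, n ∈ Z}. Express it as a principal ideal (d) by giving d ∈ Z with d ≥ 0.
In the PID Z, (a, b) is generated by gcd(a, b). Compute gcd(252, 117) with the extended Euclidean algorithm, tracking rows (r, s, t) with s·252 + t·117 = r:
  row A: (252, 1, 0)   [1·252 + 0·117 = 252]
  row B: (117, 0, 1)   [0·252 + 1·117 = 117]
  252 = 2·117 + 18   → row C = row A − 2·row B = (18, 1, −2)   [check: 1·252 − 2·117 = 18]
  117 = 6·18 + 9   → row D = row B − 6·row C = (9, −6, 13)   [check: −6·252 + 13·117 = 9]
  18 = 2·9 + 0   → remainder 0, stop. gcd = 9 (last nonzero row D).
So gcd(252, 117) = 9, with Bézout identity −6·252 + 13·117 = 9. Containment (⊇): the Bézout identity exhibits 9 as an element of (252, 117), giving (9) ⊆ (252, 117). Containment (⊆): since 9 | 252 and 9 | 117 (252 = 9·28, 117 = 9·13), every Z-linear combination of 252 and 117 is divisible by 9, so (252, 117) ⊆ (9). Therefore (252, 117) = (9), d = 9.

Final answer: (252, 117) = (9); d = 9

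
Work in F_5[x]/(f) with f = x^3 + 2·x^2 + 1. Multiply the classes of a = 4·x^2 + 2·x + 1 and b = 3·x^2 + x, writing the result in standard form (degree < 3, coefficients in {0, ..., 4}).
Multiply as integer polynomials: a · b = 12·x^4 + 10·x^3 + 5·x^2 + x. Reducing coefficients mod 5: a · b ≡ 2·x^4 + x. Now divide by f(x) = x^3 + 2·x^2 + 1 in F_5[x], eliminating the leading term at each step:
  leading term 2·x^4: subtract (2·x)·f(x) = 2·x^4 + 4·x^3 + 2·x, leaving x^3 + 4·x (coefficients mod 5)
  leading term x^3: subtract (1)·f(x) = x^3 + 2·x^2 + 1, leaving 3·x^2 + 4·x + 4 (coefficients mod 5)
The degree is now < 3, so this is the remainder. Hence a · b ≡ 3·x^2 + 4·x + 4 in F_5[x]/(f).

Final answer: a · b ≡ 3·x^2 + 4·x + 4 (mod f(x))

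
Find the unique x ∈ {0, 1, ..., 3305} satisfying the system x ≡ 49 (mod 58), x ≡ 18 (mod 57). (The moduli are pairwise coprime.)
The moduli 58, 57 are pairwise coprime, so by the CRT there is a unique solution mod 58·57 = 3306.
Solve by successive substitution. Start with x ≡ 49 (mod 58).
  Combine with x ≡ 18 (mod 57): write x = 49 + 58·t and require 49 + 58·t ≡ 18 (mod 57), i.e. 58·t ≡ 18 − 49 ≡ 26 (mod 57). Since 58^(−1) ≡ 1 (mod 57) (58 ≡ 1 (mod 57)), t ≡ 1·26 ≡ 26 (mod 57). So x ≡ 49 + 58·26 = 1557 (mod 3306).
Unique solution in [0, 3306): x = 1557.

Final answer: x ≡ 1557 (mod 3306); the representative in [0, 3306) is 1557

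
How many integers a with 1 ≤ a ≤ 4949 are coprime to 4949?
4200

The number of a ∈ {1, ..., 4949} with gcd(a, 4949) = 1 is by definition Euler's totient φ(4949). φ is multiplicative, with φ(p^e) = p^e − p^(e−1). Factorise 4949 = 7^2 · 101. Then
  φ(4949) = (7^2 − 7^1) · (101 − 1) = 42 · 100 = 4200.
So there are 4200 such integers.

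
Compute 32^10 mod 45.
Use repeated squaring. Binary(10) = 1010. Walk through the bits of the exponent 10 left-to-right: at each bit after the leading one, square the running value, then multiply by 32 if the bit is 1 (always reducing mod 45):
  bit 1 = 1 (leading): start with 32.
  bit 2 = 0: square 32^2 = 1024 ≡ 34 (mod 45).
  bit 3 = 1: square 34^2 = 1156 ≡ 31; bit is 1, so multiply 31·32 = 992 ≡ 2 (mod 45).
  bit 4 = 0: square 2^2 = 4 (mod 45).
Final value: 32^10 ≡ 4 (mod 45).

Final answer: 4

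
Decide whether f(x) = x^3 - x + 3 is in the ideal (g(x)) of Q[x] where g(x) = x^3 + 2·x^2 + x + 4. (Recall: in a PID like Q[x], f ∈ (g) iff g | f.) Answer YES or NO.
NO

In Q[x] the ideal (g) consists of all multiples of g, so f ∈ (g) iff g | f, i.e. iff the remainder of f on division by g is 0. Divide f by g (g is monic, so eliminate the leading term of the running remainder at each step):
  leading term x^3: subtract (1)·g(x) = x^3 + 2·x^2 + x + 4, leaving -2·x^2 - 2·x - 1
The remainder r(x) = -2·x^2 - 2·x - 1 ≠ 0 (and deg r < deg g), so g ∤ f, i.e. f ∉ (g).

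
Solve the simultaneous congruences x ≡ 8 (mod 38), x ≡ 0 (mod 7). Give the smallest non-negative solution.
The moduli 38, 7 are pairwise coprime, so by the CRT there is a unique solution mod 38·7 = 266.
Solve by successive substitution. Start with x ≡ 8 (mod 38).
  Combine with x ≡ 0 (mod 7): write x = 8 + 38·t and require 8 + 38·t ≡ 0 (mod 7), i.e. 38·t ≡ 0 − 8 ≡ 6 (mod 7). Since 38^(−1) ≡ 5 (mod 7) (38 ≡ 3 (mod 7)), t ≡ 5·6 ≡ 2 (mod 7). So x ≡ 8 + 38·2 = 84 (mod 266).
Unique solution in [0, 266): x = 84.

Final answer: x ≡ 84 (mod 266); the representative in [0, 266) is 84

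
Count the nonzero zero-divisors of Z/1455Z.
Z/1455Z has 686 nonzero zero-divisors

In Z/1455Z each nonzero element is either a unit (gcd with 1455 is 1) or a zero-divisor (gcd > 1). The number of units is φ(1455): factorise 1455 = 3 · 5 · 97, so φ(1455) = (3 − 1) · (5 − 1) · (97 − 1) = 2 · 4 · 96 = 768. The nonzero elements number 1455 − 1 = 1454. Hence the nonzero zero-divisors number 1454 − 768 = 686.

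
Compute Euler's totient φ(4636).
φ is multiplicative, with φ(p^e) = p^e − p^(e−1). Factorise 4636 = 2^2 · 19 · 61. Then
  φ(4636) = (2^2 − 2^1) · (19 − 1) · (61 − 1) = 2 · 18 · 60 = 2160.

Final answer: φ(4636) = 2160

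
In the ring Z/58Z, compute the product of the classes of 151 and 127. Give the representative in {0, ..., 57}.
37

Reduce the factors first: 151 ≡ 35, 127 ≡ 11 (mod 58), so 151 · 127 ≡ 35 · 11 (mod 58). 35 · 11 = 385. Dividing by 58: 385 = 6·58 + 37. So (151 · 127) mod 58 = 37.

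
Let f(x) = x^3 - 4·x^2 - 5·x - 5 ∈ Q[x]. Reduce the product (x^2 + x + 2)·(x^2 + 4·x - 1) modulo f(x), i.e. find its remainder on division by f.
First multiply in Q[x] without reducing: a · b = x^4 + 5·x^3 + 5·x^2 + 7·x - 2. Now divide by f(x) = x^3 - 4·x^2 - 5·x - 5, eliminating the leading term at each step:
  leading term x^4: subtract (x)·f(x) = x^4 - 4·x^3 - 5·x^2 - 5·x, leaving 9·x^3 + 10·x^2 + 12·x - 2
  leading term 9·x^3: subtract (9)·f(x) = 9·x^3 - 36·x^2 - 45·x - 45, leaving 46·x^2 + 57·x + 43
The degree is now < 3, so this is the remainder. Hence a · b ≡ 46·x^2 + 57·x + 43 in Q[x]/(f).

Final answer: a · b ≡ 46·x^2 + 57·x + 43 (mod f(x))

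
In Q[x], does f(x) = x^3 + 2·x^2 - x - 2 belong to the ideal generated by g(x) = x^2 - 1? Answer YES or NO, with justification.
YES

In Q[x] the ideal (g) consists of all multiples of g, so f ∈ (g) iff g | f, i.e. iff the remainder of f on division by g is 0. Divide f by g (g is monic, so eliminate the leading term of the running remainder at each step):
  leading term x^3: subtract (x)·g(x) = x^3 - x, leaving 2·x^2 - 2
  leading term 2·x^2: subtract (2)·g(x) = 2·x^2 - 2, leaving 0
The remainder is 0, so f(x) = g(x) · h(x) with h(x) = x + 2. Hence g | f, i.e. f ∈ (g).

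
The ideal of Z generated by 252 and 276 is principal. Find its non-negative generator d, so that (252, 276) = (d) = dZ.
In the PID Z, (a, b) is generated by gcd(a, b). Compute gcd(276, 252) with the extended Euclidean algorithm, tracking rows (r, s, t) with s·276 + t·252 = r:
  row A: (276, 1, 0)   [1·276 + 0·252 = 276]
  row B: (252, 0, 1)   [0·276 + 1·252 = 252]
  276 = 1·252 + 24   → row C = row A − 1·row B = (24, 1, −1)   [check: 1·276 − 1·252 = 24]
  252 = 10·24 + 12   → row D = row B − 10·row C = (12, −10, 11)   [check: −10·276 + 11·252 = 12]
  24 = 2·12 + 0   → remainder 0, stop. gcd = 12 (last nonzero row D).
So gcd(252, 276) = 12, with Bézout identity −10·276 + 11·252 = 12. Containment (⊇): the Bézout identity exhibits 12 as an element of (252, 276), giving (12) ⊆ (252, 276). Containment (⊆): since 12 | 252 and 12 | 276 (252 = 12·21, 276 = 12·23), every Z-linear combination of 252 and 276 is divisible by 12, so (252, 276) ⊆ (12). Therefore (252, 276) = (12), d = 12.

Final answer: (252, 276) = (12); d = 12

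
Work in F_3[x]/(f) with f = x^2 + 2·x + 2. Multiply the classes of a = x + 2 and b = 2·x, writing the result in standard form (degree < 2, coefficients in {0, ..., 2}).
Multiply as integer polynomials: a · b = 2·x^2 + 4·x. Reducing coefficients mod 3: a · b ≡ 2·x^2 + x. Now divide by f(x) = x^2 + 2·x + 2 in F_3[x], eliminating the leading term at each step:
  leading term 2·x^2: subtract (2)·f(x) = 2·x^2 + x + 1, leaving 2 (coefficients mod 3)
The degree is now < 2, so this is the remainder. Hence a · b ≡ 2 in F_3[x]/(f).

Final answer: a · b ≡ 2 (mod f(x))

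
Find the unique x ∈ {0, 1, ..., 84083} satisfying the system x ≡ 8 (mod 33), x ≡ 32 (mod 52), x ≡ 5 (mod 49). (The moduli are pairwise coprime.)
The moduli 33, 52, 49 are pairwise coprime, so by the CRT there is a unique solution mod 33·52·49 = 84084.
Solve by successive substitution. Start with x ≡ 8 (mod 33).
  Combine with x ≡ 32 (mod 52): write x = 8 + 33·t and require 8 + 33·t ≡ 32 (mod 52), i.e. 33·t ≡ 32 − 8 ≡ 24 (mod 52). Since 33^(−1) ≡ 41 (mod 52), t ≡ 41·24 ≡ 48 (mod 52). So x ≡ 8 + 33·48 = 1592 (mod 1716).
  Combine with x ≡ 5 (mod 49): write x = 1592 + 1716·t and require 1592 + 1716·t ≡ 5 (mod 49), i.e. 1716·t ≡ 5 − 1592 ≡ 30 (mod 49). Since 1716^(−1) ≡ 1 (mod 49) (1716 ≡ 1 (mod 49)), t ≡ 1·30 ≡ 30 (mod 49). So x ≡ 1592 + 1716·30 = 53072 (mod 84084).
Unique solution in [0, 84084): x = 53072.

Final answer: x ≡ 53072 (mod 84084); the representative in [0, 84084) is 53072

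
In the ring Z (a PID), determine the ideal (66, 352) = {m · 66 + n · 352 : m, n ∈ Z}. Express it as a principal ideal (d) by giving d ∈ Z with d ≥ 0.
(66, 352) = (22); d = 22

In the PID Z, (a, b) is generated by gcd(a, b). Compute gcd(352, 66) with the extended Euclidean algorithm, tracking rows (r, s, t) with s·352 + t·66 = r:
  row A: (352, 1, 0)   [1·352 + 0·66 = 352]
  row B: (66, 0, 1)   [0·352 + 1·66 = 66]
  352 = 5·66 + 22   → row C = row A − 5·row B = (22, 1, −5)   [check: 1·352 − 5·66 = 22]
  66 = 3·22 + 0   → remainder 0, stop. gcd = 22 (last nonzero row C).
So gcd(66, 352) = 22, with Bézout identity 1·352 − 5·66 = 22. Containment (⊇): the Bézout identity exhibits 22 as an element of (66, 352), giving (22) ⊆ (66, 352). Containment (⊆): since 22 | 66 and 22 | 352 (66 = 22·3, 352 = 22·16), every Z-linear combination of 66 and 352 is divisible by 22, so (66, 352) ⊆ (22). Therefore (66, 352) = (22), d = 22.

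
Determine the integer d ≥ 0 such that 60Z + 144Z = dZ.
(60, 144) = (12); d = 12

In the PID Z, (a, b) is generated by gcd(a, b). Compute gcd(144, 60) with the extended Euclidean algorithm, tracking rows (r, s, t) with s·144 + t·60 = r:
  row A: (144, 1, 0)   [1·144 + 0·60 = 144]
  row B: (60, 0, 1)   [0·144 + 1·60 = 60]
  144 = 2·60 + 24   → row C = row A − 2·row B = (24, 1, −2)   [check: 1·144 − 2·60 = 24]
  60 = 2·24 + 12   → row D = row B − 2·row C = (12, −2, 5)   [check: −2·144 + 5·60 = 12]
  24 = 2·12 + 0   → remainder 0, stop. gcd = 12 (last nonzero row D).
So gcd(60, 144) = 12, with Bézout identity −2·144 + 5·60 = 12. Containment (⊇): the Bézout identity exhibits 12 as an element of (60, 144), giving (12) ⊆ (60, 144). Containment (⊆): since 12 | 60 and 12 | 144 (60 = 12·5, 144 = 12·12), every Z-linear combination of 60 and 144 is divisible by 12, so (60, 144) ⊆ (12). Therefore (60, 144) = (12), d = 12.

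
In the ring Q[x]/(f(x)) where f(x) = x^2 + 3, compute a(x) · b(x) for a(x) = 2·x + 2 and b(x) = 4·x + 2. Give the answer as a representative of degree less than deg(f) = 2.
a · b ≡ 12·x - 20 (mod f(x))

First multiply in Q[x] without reducing: a · b = 8·x^2 + 12·x + 4. Now divide by f(x) = x^2 + 3, eliminating the leading term at each step:
  leading term 8·x^2: subtract (8)·f(x) = 8·x^2 + 24, leaving 12·x - 20
The degree is now < 2, so this is the remainder. Hence a · b ≡ 12·x - 20 in Q[x]/(f).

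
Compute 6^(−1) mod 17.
6^(−1) ≡ 3 (mod 17)

Apply the extended Euclidean algorithm to (17, 6), tracking rows (r, s, t) with s·17 + t·6 = r. Each division r_prev = q·r_cur + r_new produces the new row as (previous row) − q·(current row):
  row A: (17, 1, 0)   [1·17 + 0·6 = 17]
  row B: (6, 0, 1)   [0·17 + 1·6 = 6]
  17 = 2·6 + 5   → row C = row A − 2·row B = (5, 1, −2)   [check: 1·17 − 2·6 = 5]
  6 = 1·5 + 1   → row D = row B − 1·row C = (1, −1, 3)   [check: −1·17 + 3·6 = 1]
  5 = 5·1 + 0   → remainder 0, stop. gcd = 1 (last nonzero row D).
The gcd is 1, so 6 is invertible mod 17. The last nonzero row gives −1·17 + 3·6 = 1, so t = 3. So 6^(−1) ≡ 3 (mod 17). Verify: 6 · 3 = 18 ≡ 1 (mod 17). ✓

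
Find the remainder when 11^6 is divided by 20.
1

Use repeated squaring. Binary(6) = 110. Walk through the bits of the exponent 6 left-to-right: at each bit after the leading one, square the running value, then multiply by 11 if the bit is 1 (always reducing mod 20):
  bit 1 = 1 (leading): start with 11.
  bit 2 = 1: square 11^2 = 121 ≡ 1; bit is 1, so multiply 1·11 = 11 (mod 20).
  bit 3 = 0: square 11^2 = 121 ≡ 1 (mod 20).
Final value: 11^6 ≡ 1 (mod 20).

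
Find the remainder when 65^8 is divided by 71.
40

Use repeated squaring. Binary(8) = 1000. Walk through the bits of the exponent 8 left-to-right: at each bit after the leading one, square the running value, then multiply by 65 if the bit is 1 (always reducing mod 71):
  bit 1 = 1 (leading): start with 65.
  bit 2 = 0: square 65^2 = 4225 ≡ 36 (mod 71).
  bit 3 = 0: square 36^2 = 1296 ≡ 18 (mod 71).
  bit 4 = 0: square 18^2 = 324 ≡ 40 (mod 71).
Final value: 65^8 ≡ 40 (mod 71).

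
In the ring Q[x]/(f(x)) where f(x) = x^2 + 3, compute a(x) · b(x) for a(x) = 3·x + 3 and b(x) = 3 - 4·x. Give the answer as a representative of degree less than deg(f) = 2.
First multiply in Q[x] without reducing: a · b = -12·x^2 - 3·x + 9. Now divide by f(x) = x^2 + 3, eliminating the leading term at each step:
  leading term -12·x^2: subtract (-12)·f(x) = -12·x^2 - 36, leaving 45 - 3·x
The degree is now < 2, so this is the remainder. Hence a · b ≡ 45 - 3·x in Q[x]/(f).

Final answer: a · b ≡ 45 - 3·x (mod f(x))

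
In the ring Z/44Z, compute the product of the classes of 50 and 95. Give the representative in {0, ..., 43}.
42

Reduce the factors first: 50 ≡ 6, 95 ≡ 7 (mod 44), so 50 · 95 ≡ 6 · 7 (mod 44). 6 · 7 = 42. Dividing by 44: 42 = 0·44 + 42. So (50 · 95) mod 44 = 42.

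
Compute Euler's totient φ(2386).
φ(2386) = 1192

φ is multiplicative, with φ(p^e) = p^e − p^(e−1). Factorise 2386 = 2 · 1193. Then
  φ(2386) = (2 − 1) · (1193 − 1) = 1 · 1192 = 1192.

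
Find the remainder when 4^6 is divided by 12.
Use repeated squaring. Binary(6) = 110. Walk through the bits of the exponent 6 left-to-right: at each bit after the leading one, square the running value, then multiply by 4 if the bit is 1 (always reducing mod 12):
  bit 1 = 1 (leading): start with 4.
  bit 2 = 1: square 4^2 = 16 ≡ 4; bit is 1, so multiply 4·4 = 16 ≡ 4 (mod 12).
  bit 3 = 0: square 4^2 = 16 ≡ 4 (mod 12).
Final value: 4^6 ≡ 4 (mod 12).

Final answer: 4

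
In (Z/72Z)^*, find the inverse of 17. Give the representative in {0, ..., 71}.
Apply the extended Euclidean algorithm to (72, 17), tracking rows (r, s, t) with s·72 + t·17 = r. Each division r_prev = q·r_cur + r_new produces the new row as (previous row) − q·(current row):
  row A: (72, 1, 0)   [1·72 + 0·17 = 72]
  row B: (17, 0, 1)   [0·72 + 1·17 = 17]
  72 = 4·17 + 4   → row C = row A − 4·row B = (4, 1, −4)   [check: 1·72 − 4·17 = 4]
  17 = 4·4 + 1   → row D = row B − 4·row C = (1, −4, 17)   [check: −4·72 + 17·17 = 1]
  4 = 4·1 + 0   → remainder 0, stop. gcd = 1 (last nonzero row D).
The gcd is 1, so 17 is invertible mod 72. The last nonzero row gives −4·72 + 17·17 = 1, so t = 17. So 17^(−1) ≡ 17 (mod 72). Verify: 17 · 17 = 289 ≡ 1 (mod 72). ✓

Final answer: 17^(−1) ≡ 17 (mod 72)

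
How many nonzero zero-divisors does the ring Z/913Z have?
Z/913Z has 92 nonzero zero-divisors

In Z/913Z each nonzero element is either a unit (gcd with 913 is 1) or a zero-divisor (gcd > 1). The number of units is φ(913): factorise 913 = 11 · 83, so φ(913) = (11 − 1) · (83 − 1) = 10 · 82 = 820. The nonzero elements number 913 − 1 = 912. Hence the nonzero zero-divisors number 912 − 820 = 92.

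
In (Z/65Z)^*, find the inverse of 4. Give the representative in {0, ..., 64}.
4^(−1) ≡ 49 (mod 65)

Apply the extended Euclidean algorithm to (65, 4), tracking rows (r, s, t) with s·65 + t·4 = r. Each division r_prev = q·r_cur + r_new produces the new row as (previous row) − q·(current row):
  row A: (65, 1, 0)   [1·65 + 0·4 = 65]
  row B: (4, 0, 1)   [0·65 + 1·4 = 4]
  65 = 16·4 + 1   → row C = row A − 16·row B = (1, 1, −16)   [check: 1·65 − 16·4 = 1]
  4 = 4·1 + 0   → remainder 0, stop. gcd = 1 (last nonzero row C).
The gcd is 1, so 4 is invertible mod 65. The last nonzero row gives 1·65 − 16·4 = 1, so t = −16. So 4^(−1) ≡ −16 ≡ 49 (mod 65). Verify: 4 · 49 = 196 ≡ 1 (mod 65). ✓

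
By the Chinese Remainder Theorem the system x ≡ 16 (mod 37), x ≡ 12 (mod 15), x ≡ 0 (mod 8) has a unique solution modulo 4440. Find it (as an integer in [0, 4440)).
The moduli 37, 15, 8 are pairwise coprime, so by the CRT there is a unique solution mod 37·15·8 = 4440.
Solve by successive substitution. Start with x ≡ 16 (mod 37).
  Combine with x ≡ 12 (mod 15): write x = 16 + 37·t and require 16 + 37·t ≡ 12 (mod 15), i.e. 37·t ≡ 12 − 16 ≡ 11 (mod 15). Since 37^(−1) ≡ 13 (mod 15) (37 ≡ 7 (mod 15)), t ≡ 13·11 ≡ 8 (mod 15). So x ≡ 16 + 37·8 = 312 (mod 555).
  Combine with x ≡ 0 (mod 8): write x = 312 + 555·t and require 312 + 555·t ≡ 0 (mod 8), i.e. 555·t ≡ 0 − 312 ≡ 0 (mod 8). Since 555^(−1) ≡ 3 (mod 8) (555 ≡ 3 (mod 8)), t ≡ 3·0 ≡ 0 (mod 8). So x ≡ 312 + 555·0 = 312 (mod 4440).
Unique solution in [0, 4440): x = 312.

Final answer: x ≡ 312 (mod 4440); the representative in [0, 4440) is 312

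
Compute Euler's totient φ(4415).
φ is multiplicative, with φ(p^e) = p^e − p^(e−1). Factorise 4415 = 5 · 883. Then
  φ(4415) = (5 − 1) · (883 − 1) = 4 · 882 = 3528.

Final answer: φ(4415) = 3528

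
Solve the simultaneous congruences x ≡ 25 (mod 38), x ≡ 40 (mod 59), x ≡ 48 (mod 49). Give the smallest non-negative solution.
The moduli 38, 59, 49 are pairwise coprime, so by the CRT there is a unique solution mod 38·59·49 = 109858.
Solve by successive substitution. Start with x ≡ 25 (mod 38).
  Combine with x ≡ 40 (mod 59): write x = 25 + 38·t and require 25 + 38·t ≡ 40 (mod 59), i.e. 38·t ≡ 40 − 25 ≡ 15 (mod 59). Since 38^(−1) ≡ 14 (mod 59), t ≡ 14·15 ≡ 33 (mod 59). So x ≡ 25 + 38·33 = 1279 (mod 2242).
  Combine with x ≡ 48 (mod 49): write x = 1279 + 2242·t and require 1279 + 2242·t ≡ 48 (mod 49), i.e. 2242·t ≡ 48 − 1279 ≡ 43 (mod 49). Since 2242^(−1) ≡ 4 (mod 49) (2242 ≡ 37 (mod 49)), t ≡ 4·43 ≡ 25 (mod 49). So x ≡ 1279 + 2242·25 = 57329 (mod 109858).
Unique solution in [0, 109858): x = 57329.

Final answer: x ≡ 57329 (mod 109858); the representative in [0, 109858) is 57329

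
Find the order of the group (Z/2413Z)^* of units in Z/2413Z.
|(Z/2413Z)^*| = 2268

(Z/2413Z)^* consists of the classes a with gcd(a, 2413) = 1, so its order is φ(2413). φ is multiplicative, with φ(p^e) = p^e − p^(e−1). Factorise 2413 = 19 · 127. Then
  φ(2413) = (19 − 1) · (127 − 1) = 18 · 126 = 2268.
Thus |(Z/2413Z)^*| = 2268.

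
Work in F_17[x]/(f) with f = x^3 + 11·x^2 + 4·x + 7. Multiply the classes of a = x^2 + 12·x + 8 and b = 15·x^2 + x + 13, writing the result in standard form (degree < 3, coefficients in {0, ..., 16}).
Multiply as integer polynomials: a · b = 15·x^4 + 181·x^3 + 145·x^2 + 164·x + 104. Reducing coefficients mod 17: a · b ≡ 15·x^4 + 11·x^3 + 9·x^2 + 11·x + 2. Now divide by f(x) = x^3 + 11·x^2 + 4·x + 7 in F_17[x], eliminating the leading term at each step:
  leading term 15·x^4: subtract (15·x)·f(x) = 15·x^4 + 12·x^3 + 9·x^2 + 3·x, leaving 16·x^3 + 8·x + 2 (coefficients mod 17)
  leading term 16·x^3: subtract (16)·f(x) = 16·x^3 + 6·x^2 + 13·x + 10, leaving 11·x^2 + 12·x + 9 (coefficients mod 17)
The degree is now < 3, so this is the remainder. Hence a · b ≡ 11·x^2 + 12·x + 9 in F_17[x]/(f).

Final answer: a · b ≡ 11·x^2 + 12·x + 9 (mod f(x))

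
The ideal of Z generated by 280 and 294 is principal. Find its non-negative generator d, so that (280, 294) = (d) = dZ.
(280, 294) = (14); d = 14

In the PID Z, (a, b) is generated by gcd(a, b). Compute gcd(294, 280) with the extended Euclidean algorithm, tracking rows (r, s, t) with s·294 + t·280 = r:
  row A: (294, 1, 0)   [1·294 + 0·280 = 294]
  row B: (280, 0, 1)   [0·294 + 1·280 = 280]
  294 = 1·280 + 14   → row C = row A − 1·row B = (14, 1, −1)   [check: 1·294 − 1·280 = 14]
  280 = 20·14 + 0   → remainder 0, stop. gcd = 14 (last nonzero row C).
So gcd(280, 294) = 14, with Bézout identity 1·294 − 1·280 = 14. Containment (⊇): the Bézout identity exhibits 14 as an element of (280, 294), giving (14) ⊆ (280, 294). Containment (⊆): since 14 | 280 and 14 | 294 (280 = 14·20, 294 = 14·21), every Z-linear combination of 280 and 294 is divisible by 14, so (280, 294) ⊆ (14). Therefore (280, 294) = (14), d = 14.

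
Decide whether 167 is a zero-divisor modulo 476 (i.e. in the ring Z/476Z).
gcd(167, 476) = 1, so 167 is a unit in Z/476Z (it has a multiplicative inverse). A unit cannot be a zero-divisor: if 167·b ≡ 0 then multiplying both sides by 167^(−1) gives b ≡ 0. So 167 is not a zero-divisor.

Final answer: NO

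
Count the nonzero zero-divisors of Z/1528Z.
In Z/1528Z each nonzero element is either a unit (gcd with 1528 is 1) or a zero-divisor (gcd > 1). The number of units is φ(1528): factorise 1528 = 2^3 · 191, so φ(1528) = (2^3 − 2^2) · (191 − 1) = 4 · 190 = 760. The nonzero elements number 1528 − 1 = 1527. Hence the nonzero zero-divisors number 1527 − 760 = 767.

Final answer: Z/1528Z has 767 nonzero zero-divisors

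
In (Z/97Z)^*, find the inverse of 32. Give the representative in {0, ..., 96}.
Apply the extended Euclidean algorithm to (97, 32), tracking rows (r, s, t) with s·97 + t·32 = r. Each division r_prev = q·r_cur + r_new produces the new row as (previous row) − q·(current row):
  row A: (97, 1, 0)   [1·97 + 0·32 = 97]
  row B: (32, 0, 1)   [0·97 + 1·32 = 32]
  97 = 3·32 + 1   → row C = row A − 3·row B = (1, 1, −3)   [check: 1·97 − 3·32 = 1]
  32 = 32·1 + 0   → remainder 0, stop. gcd = 1 (last nonzero row C).
The gcd is 1, so 32 is invertible mod 97. The last nonzero row gives 1·97 − 3·32 = 1, so t = −3. So 32^(−1) ≡ −3 ≡ 94 (mod 97). Verify: 32 · 94 = 3008 ≡ 1 (mod 97). ✓

Final answer: 32^(−1) ≡ 94 (mod 97)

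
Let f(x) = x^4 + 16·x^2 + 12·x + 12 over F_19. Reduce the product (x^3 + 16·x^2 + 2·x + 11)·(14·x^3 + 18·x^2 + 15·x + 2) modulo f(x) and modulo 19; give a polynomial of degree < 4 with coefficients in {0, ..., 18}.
a · b ≡ 2·x^3 + 17·x^2 + 9·x + 11 (mod f(x))

Multiply as integer polynomials: a · b = 14·x^6 + 242·x^5 + 331·x^4 + 432·x^3 + 260·x^2 + 169·x + 22. Reducing coefficients mod 19: a · b ≡ 14·x^6 + 14·x^5 + 8·x^4 + 14·x^3 + 13·x^2 + 17·x + 3. Now divide by f(x) = x^4 + 16·x^2 + 12·x + 12 in F_19[x], eliminating the leading term at each step:
  leading term 14·x^6: subtract (14·x^2)·f(x) = 14·x^6 + 15·x^4 + 16·x^3 + 16·x^2, leaving 14·x^5 + 12·x^4 + 17·x^3 + 16·x^2 + 17·x + 3 (coefficients mod 19)
  leading term 14·x^5: subtract (14·x)·f(x) = 14·x^5 + 15·x^3 + 16·x^2 + 16·x, leaving 12·x^4 + 2·x^3 + x + 3 (coefficients mod 19)
  leading term 12·x^4: subtract (12)·f(x) = 12·x^4 + 2·x^2 + 11·x + 11, leaving 2·x^3 + 17·x^2 + 9·x + 11 (coefficients mod 19)
The degree is now < 4, so this is the remainder. Hence a · b ≡ 2·x^3 + 17·x^2 + 9·x + 11 in F_19[x]/(f).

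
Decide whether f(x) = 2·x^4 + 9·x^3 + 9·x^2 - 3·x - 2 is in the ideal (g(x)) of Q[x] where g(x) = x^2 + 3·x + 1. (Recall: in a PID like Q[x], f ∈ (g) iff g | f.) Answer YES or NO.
In Q[x] the ideal (g) consists of all multiples of g, so f ∈ (g) iff g | f, i.e. iff the remainder of f on division by g is 0. Divide f by g (g is monic, so eliminate the leading term of the running remainder at each step):
  leading term 2·x^4: subtract (2·x^2)·g(x) = 2·x^4 + 6·x^3 + 2·x^2, leaving 3·x^3 + 7·x^2 - 3·x - 2
  leading term 3·x^3: subtract (3·x)·g(x) = 3·x^3 + 9·x^2 + 3·x, leaving -2·x^2 - 6·x - 2
  leading term -2·x^2: subtract (-2)·g(x) = -2·x^2 - 6·x - 2, leaving 0
The remainder is 0, so f(x) = g(x) · h(x) with h(x) = 2·x^2 + 3·x - 2. Hence g | f, i.e. f ∈ (g).

Final answer: YES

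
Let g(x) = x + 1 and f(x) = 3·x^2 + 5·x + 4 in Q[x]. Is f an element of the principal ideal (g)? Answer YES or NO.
NO

In Q[x] the ideal (g) consists of all multiples of g, so f ∈ (g) iff g | f, i.e. iff the remainder of f on division by g is 0. Divide f by g (g is monic, so eliminate the leading term of the running remainder at each step):
  leading term 3·x^2: subtract (3·x)·g(x) = 3·x^2 + 3·x, leaving 2·x + 4
  leading term 2·x: subtract (2)·g(x) = 2·x + 2, leaving 2
The remainder r(x) = 2 ≠ 0 (and deg r < deg g), so g ∤ f, i.e. f ∉ (g).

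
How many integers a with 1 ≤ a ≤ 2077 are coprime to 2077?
1980

The number of a ∈ {1, ..., 2077} with gcd(a, 2077) = 1 is by definition Euler's totient φ(2077). φ is multiplicative, with φ(p^e) = p^e − p^(e−1). Factorise 2077 = 31 · 67. Then
  φ(2077) = (31 − 1) · (67 − 1) = 30 · 66 = 1980.
So there are 1980 such integers.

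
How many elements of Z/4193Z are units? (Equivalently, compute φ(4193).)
An element a ∈ Z/4193Z is a unit iff gcd(a, 4193) = 1, so the number of units is φ(4193). φ is multiplicative, with φ(p^e) = p^e − p^(e−1). Factorise 4193 = 7 · 599. Then
  φ(4193) = (7 − 1) · (599 − 1) = 6 · 598 = 3588.

Final answer: Z/4193Z has φ(4193) = 3588 units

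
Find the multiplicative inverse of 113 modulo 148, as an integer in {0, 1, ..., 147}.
113^(−1) ≡ 93 (mod 148)

Apply the extended Euclidean algorithm to (148, 113), tracking rows (r, s, t) with s·148 + t·113 = r. Each division r_prev = q·r_cur + r_new produces the new row as (previous row) − q·(current row):
  row A: (148, 1, 0)   [1·148 + 0·113 = 148]
  row B: (113, 0, 1)   [0·148 + 1·113 = 113]
  148 = 1·113 + 35   → row C = row A − 1·row B = (35, 1, −1)   [check: 1·148 − 1·113 = 35]
  113 = 3·35 + 8   → row D = row B − 3·row C = (8, −3, 4)   [check: −3·148 + 4·113 = 8]
  35 = 4·8 + 3   → row E = row C − 4·row D = (3, 13, −17)   [check: 13·148 − 17·113 = 3]
  8 = 2·3 + 2   → row F = row D − 2·row E = (2, −29, 38)   [check: −29·148 + 38·113 = 2]
  3 = 1·2 + 1   → row G = row E − 1·row F = (1, 42, −55)   [check: 42·148 − 55·113 = 1]
  2 = 2·1 + 0   → remainder 0, stop. gcd = 1 (last nonzero row G).
The gcd is 1, so 113 is invertible mod 148. The last nonzero row gives 42·148 − 55·113 = 1, so t = −55. So 113^(−1) ≡ −55 ≡ 93 (mod 148). Verify: 113 · 93 = 10509 ≡ 1 (mod 148). ✓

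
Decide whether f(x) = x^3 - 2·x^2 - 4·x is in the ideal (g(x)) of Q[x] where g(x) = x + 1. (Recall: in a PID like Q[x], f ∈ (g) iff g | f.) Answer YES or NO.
In Q[x] the ideal (g) consists of all multiples of g, so f ∈ (g) iff g | f, i.e. iff the remainder of f on division by g is 0. Divide f by g (g is monic, so eliminate the leading term of the running remainder at each step):
  leading term x^3: subtract (x^2)·g(x) = x^3 + x^2, leaving -3·x^2 - 4·x
  leading term -3·x^2: subtract (-3·x)·g(x) = -3·x^2 - 3·x, leaving -x
  leading term -x: subtract (-1)·g(x) = -x - 1, leaving 1
The remainder r(x) = 1 ≠ 0 (and deg r < deg g), so g ∤ f, i.e. f ∉ (g).

Final answer: NO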